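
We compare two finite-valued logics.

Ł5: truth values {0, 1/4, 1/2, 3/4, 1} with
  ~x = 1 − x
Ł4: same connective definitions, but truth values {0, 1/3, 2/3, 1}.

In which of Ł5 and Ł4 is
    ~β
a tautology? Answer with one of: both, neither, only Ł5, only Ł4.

In Ł5: at β = 1/4 the value is 3/4 — not a tautology.
In Ł4: at β = 1/3 the value is 2/3 — not a tautology.

neither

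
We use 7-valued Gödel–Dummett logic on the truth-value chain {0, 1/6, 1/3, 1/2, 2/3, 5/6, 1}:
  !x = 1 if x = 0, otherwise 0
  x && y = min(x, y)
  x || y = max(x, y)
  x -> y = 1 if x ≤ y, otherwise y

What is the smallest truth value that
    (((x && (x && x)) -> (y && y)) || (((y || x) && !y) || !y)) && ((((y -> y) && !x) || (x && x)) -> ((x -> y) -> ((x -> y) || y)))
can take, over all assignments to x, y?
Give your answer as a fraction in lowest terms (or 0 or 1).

1/6

Take x = 1/3, y = 1/6:
x && x = 1/3 && 1/3 = 1/3
x && (x && x) = 1/3 && 1/3 = 1/3
y && y = 1/6 && 1/6 = 1/6
(x && (x && x)) -> (y && y) = 1/3 -> 1/6 = 1/6
y || x = 1/6 || 1/3 = 1/3
!y = !1/6 = 0
(y || x) && !y = 1/3 && 0 = 0
!y = !1/6 = 0
((y || x) && !y) || !y = 0 || 0 = 0
((x && (x && x)) -> (y && y)) || (((y || x) && !y) || !y) = 1/6 || 0 = 1/6
y -> y = 1/6 -> 1/6 = 1
!x = !1/3 = 0
(y -> y) && !x = 1 && 0 = 0
x && x = 1/3 && 1/3 = 1/3
((y -> y) && !x) || (x && x) = 0 || 1/3 = 1/3
x -> y = 1/3 -> 1/6 = 1/6
x -> y = 1/3 -> 1/6 = 1/6
(x -> y) || y = 1/6 || 1/6 = 1/6
(x -> y) -> ((x -> y) || y) = 1/6 -> 1/6 = 1
(((y -> y) && !x) || (x && x)) -> ((x -> y) -> ((x -> y) || y)) = 1/3 -> 1 = 1
(((x && (x && x)) -> (y && y)) || (((y || x) && !y) || !y)) && ((((y -> y) && !x) || (x && x)) -> ((x -> y) -> ((x -> y) || y))) = 1/6 && 1 = 1/6
No assignment yields a value below 1/6, so this is the minimum.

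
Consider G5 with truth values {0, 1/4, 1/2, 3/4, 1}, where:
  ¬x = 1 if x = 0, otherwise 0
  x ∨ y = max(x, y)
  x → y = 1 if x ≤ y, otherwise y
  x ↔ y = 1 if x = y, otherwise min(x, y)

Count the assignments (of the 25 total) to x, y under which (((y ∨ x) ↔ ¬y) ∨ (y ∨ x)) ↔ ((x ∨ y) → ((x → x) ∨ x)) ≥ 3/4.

value 1: 9 assignments (counts)
value 3/4: 7 assignments (counts)
value 1/2: 5 assignments
value 1/4: 3 assignments
value 0: 1 assignment
So 16 of the 25 assignments meet the threshold.

16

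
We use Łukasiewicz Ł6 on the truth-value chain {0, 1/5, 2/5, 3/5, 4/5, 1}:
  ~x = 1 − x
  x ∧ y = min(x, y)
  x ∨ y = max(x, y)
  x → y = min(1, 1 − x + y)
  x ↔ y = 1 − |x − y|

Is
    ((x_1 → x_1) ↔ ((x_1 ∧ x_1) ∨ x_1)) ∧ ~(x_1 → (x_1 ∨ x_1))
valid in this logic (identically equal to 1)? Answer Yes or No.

No

Counterexample: take x_1 = 0.
x_1 → x_1 = 0 → 0 = 1
x_1 ∧ x_1 = 0 ∧ 0 = 0
(x_1 ∧ x_1) ∨ x_1 = 0 ∨ 0 = 0
(x_1 → x_1) ↔ ((x_1 ∧ x_1) ∨ x_1) = 1 ↔ 0 = 0
x_1 ∨ x_1 = 0 ∨ 0 = 0
x_1 → (x_1 ∨ x_1) = 0 → 0 = 1
~(x_1 → (x_1 ∨ x_1)) = ~1 = 0
((x_1 → x_1) ↔ ((x_1 ∧ x_1) ∨ x_1)) ∧ ~(x_1 → (x_1 ∨ x_1)) = 0 ∧ 0 = 0
This gives 0 ≠ 1.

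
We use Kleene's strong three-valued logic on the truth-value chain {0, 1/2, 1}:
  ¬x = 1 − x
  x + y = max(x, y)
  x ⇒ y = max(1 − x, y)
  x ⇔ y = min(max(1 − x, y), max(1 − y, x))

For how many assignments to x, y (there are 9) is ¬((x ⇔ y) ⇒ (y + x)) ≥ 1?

1

x = 0, y = 0 ↦ 1  ≥
x = 0, y = 1/2 ↦ 1/2  <
x = 0, y = 1 ↦ 0  <
x = 1/2, y = 0 ↦ 1/2  <
x = 1/2, y = 1/2 ↦ 1/2  <
x = 1/2, y = 1 ↦ 0  <
x = 1, y = 0 ↦ 0  <
x = 1, y = 1/2 ↦ 0  <
x = 1, y = 1 ↦ 0  <
So 1 of the 9 assignments meets the threshold.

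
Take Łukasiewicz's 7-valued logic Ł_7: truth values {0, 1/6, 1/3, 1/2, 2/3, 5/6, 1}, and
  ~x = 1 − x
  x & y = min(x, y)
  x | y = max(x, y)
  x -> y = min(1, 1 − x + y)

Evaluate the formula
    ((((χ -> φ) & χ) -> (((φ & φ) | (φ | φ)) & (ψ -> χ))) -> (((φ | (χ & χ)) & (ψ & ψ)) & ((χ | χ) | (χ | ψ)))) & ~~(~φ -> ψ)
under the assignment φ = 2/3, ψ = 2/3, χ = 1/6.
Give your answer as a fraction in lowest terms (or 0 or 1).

χ -> φ = 1/6 -> 2/3 = 1
(χ -> φ) & χ = 1 & 1/6 = 1/6
φ & φ = 2/3 & 2/3 = 2/3
φ | φ = 2/3 | 2/3 = 2/3
(φ & φ) | (φ | φ) = 2/3 | 2/3 = 2/3
ψ -> χ = 2/3 -> 1/6 = 1/2
((φ & φ) | (φ | φ)) & (ψ -> χ) = 2/3 & 1/2 = 1/2
((χ -> φ) & χ) -> (((φ & φ) | (φ | φ)) & (ψ -> χ)) = 1/6 -> 1/2 = 1
χ & χ = 1/6 & 1/6 = 1/6
φ | (χ & χ) = 2/3 | 1/6 = 2/3
ψ & ψ = 2/3 & 2/3 = 2/3
(φ | (χ & χ)) & (ψ & ψ) = 2/3 & 2/3 = 2/3
χ | χ = 1/6 | 1/6 = 1/6
χ | ψ = 1/6 | 2/3 = 2/3
(χ | χ) | (χ | ψ) = 1/6 | 2/3 = 2/3
((φ | (χ & χ)) & (ψ & ψ)) & ((χ | χ) | (χ | ψ)) = 2/3 & 2/3 = 2/3
(((χ -> φ) & χ) -> (((φ & φ) | (φ | φ)) & (ψ -> χ))) -> (((φ | (χ & χ)) & (ψ & ψ)) & ((χ | χ) | (χ | ψ))) = 1 -> 2/3 = 2/3
~φ = ~2/3 = 1/3
~φ -> ψ = 1/3 -> 2/3 = 1
~(~φ -> ψ) = ~1 = 0
~~(~φ -> ψ) = ~0 = 1
((((χ -> φ) & χ) -> (((φ & φ) | (φ | φ)) & (ψ -> χ))) -> (((φ | (χ & χ)) & (ψ & ψ)) & ((χ | χ) | (χ | ψ)))) & ~~(~φ -> ψ) = 2/3 & 1 = 2/3

2/3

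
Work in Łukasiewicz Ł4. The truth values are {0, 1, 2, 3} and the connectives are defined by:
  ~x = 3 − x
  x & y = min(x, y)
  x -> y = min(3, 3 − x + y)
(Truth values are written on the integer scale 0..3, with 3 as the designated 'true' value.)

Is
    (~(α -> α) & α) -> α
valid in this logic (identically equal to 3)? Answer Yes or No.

α = 0 ↦ 3
α = 1 ↦ 3
α = 2 ↦ 3
α = 3 ↦ 3
Every assignment gives a value ≥ 3.

Yes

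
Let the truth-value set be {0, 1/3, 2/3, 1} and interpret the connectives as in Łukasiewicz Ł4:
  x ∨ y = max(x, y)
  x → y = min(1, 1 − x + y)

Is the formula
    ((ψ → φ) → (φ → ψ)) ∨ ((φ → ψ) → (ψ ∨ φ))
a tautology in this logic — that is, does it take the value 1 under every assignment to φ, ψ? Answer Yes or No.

No

Counterexample: take φ = 1/3, ψ = 0.
ψ → φ = 0 → 1/3 = 1
φ → ψ = 1/3 → 0 = 2/3
(ψ → φ) → (φ → ψ) = 1 → 2/3 = 2/3
φ → ψ = 1/3 → 0 = 2/3
ψ ∨ φ = 0 ∨ 1/3 = 1/3
(φ → ψ) → (ψ ∨ φ) = 2/3 → 1/3 = 2/3
((ψ → φ) → (φ → ψ)) ∨ ((φ → ψ) → (ψ ∨ φ)) = 2/3 ∨ 2/3 = 2/3
This gives 2/3 ≠ 1.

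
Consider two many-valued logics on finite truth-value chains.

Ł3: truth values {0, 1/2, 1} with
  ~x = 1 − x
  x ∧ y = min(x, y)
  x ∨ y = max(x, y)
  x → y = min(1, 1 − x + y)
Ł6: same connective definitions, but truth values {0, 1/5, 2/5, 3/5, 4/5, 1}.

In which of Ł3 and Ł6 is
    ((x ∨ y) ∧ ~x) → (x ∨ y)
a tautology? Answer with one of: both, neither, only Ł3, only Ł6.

In Ł3: every assignment gives 1 — tautology.
In Ł6: every assignment gives 1 — tautology.

both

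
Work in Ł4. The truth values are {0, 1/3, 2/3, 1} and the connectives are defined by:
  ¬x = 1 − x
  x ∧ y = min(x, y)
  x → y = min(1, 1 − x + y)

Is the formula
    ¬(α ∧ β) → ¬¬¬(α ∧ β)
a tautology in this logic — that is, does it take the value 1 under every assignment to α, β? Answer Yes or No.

Yes

α = 0, β = 0 ↦ 1
α = 0, β = 1/3 ↦ 1
α = 0, β = 2/3 ↦ 1
α = 0, β = 1 ↦ 1
α = 1/3, β = 0 ↦ 1
α = 1/3, β = 1/3 ↦ 1
α = 1/3, β = 2/3 ↦ 1
α = 1/3, β = 1 ↦ 1
α = 2/3, β = 0 ↦ 1
α = 2/3, β = 1/3 ↦ 1
α = 2/3, β = 2/3 ↦ 1
α = 2/3, β = 1 ↦ 1
α = 1, β = 0 ↦ 1
α = 1, β = 1/3 ↦ 1
α = 1, β = 2/3 ↦ 1
α = 1, β = 1 ↦ 1
Every assignment gives a value ≥ 1.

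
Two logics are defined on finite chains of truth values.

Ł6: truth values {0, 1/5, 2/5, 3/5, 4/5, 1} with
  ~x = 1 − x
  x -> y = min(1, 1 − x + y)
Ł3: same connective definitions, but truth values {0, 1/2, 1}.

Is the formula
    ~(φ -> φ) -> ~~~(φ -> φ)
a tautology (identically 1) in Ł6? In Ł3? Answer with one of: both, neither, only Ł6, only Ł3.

both

In Ł6: every assignment gives 1 — tautology.
In Ł3: every assignment gives 1 — tautology.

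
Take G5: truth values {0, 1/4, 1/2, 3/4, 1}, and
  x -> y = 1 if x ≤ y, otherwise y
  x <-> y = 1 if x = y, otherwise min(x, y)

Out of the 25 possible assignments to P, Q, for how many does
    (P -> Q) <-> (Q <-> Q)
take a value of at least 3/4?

16

value 1: 15 assignments (counts)
value 3/4: 1 assignment (counts)
value 1/2: 2 assignments
value 1/4: 3 assignments
value 0: 4 assignments
So 16 of the 25 assignments meet the threshold.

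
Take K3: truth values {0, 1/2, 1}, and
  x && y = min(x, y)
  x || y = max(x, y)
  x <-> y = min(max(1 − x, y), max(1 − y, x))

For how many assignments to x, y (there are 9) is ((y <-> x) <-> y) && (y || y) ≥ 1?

x = 0, y = 0 ↦ 0  <
x = 0, y = 1/2 ↦ 1/2  <
x = 0, y = 1 ↦ 0  <
x = 1/2, y = 0 ↦ 0  <
x = 1/2, y = 1/2 ↦ 1/2  <
x = 1/2, y = 1 ↦ 1/2  <
x = 1, y = 0 ↦ 0  <
x = 1, y = 1/2 ↦ 1/2  <
x = 1, y = 1 ↦ 1  ≥
So 1 of the 9 assignments meets the threshold.

1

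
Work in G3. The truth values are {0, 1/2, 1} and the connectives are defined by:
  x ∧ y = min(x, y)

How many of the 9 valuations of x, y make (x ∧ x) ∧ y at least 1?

1

x = 0, y = 0 ↦ 0  <
x = 0, y = 1/2 ↦ 0  <
x = 0, y = 1 ↦ 0  <
x = 1/2, y = 0 ↦ 0  <
x = 1/2, y = 1/2 ↦ 1/2  <
x = 1/2, y = 1 ↦ 1/2  <
x = 1, y = 0 ↦ 0  <
x = 1, y = 1/2 ↦ 1/2  <
x = 1, y = 1 ↦ 1  ≥
So 1 of the 9 assignments meets the threshold.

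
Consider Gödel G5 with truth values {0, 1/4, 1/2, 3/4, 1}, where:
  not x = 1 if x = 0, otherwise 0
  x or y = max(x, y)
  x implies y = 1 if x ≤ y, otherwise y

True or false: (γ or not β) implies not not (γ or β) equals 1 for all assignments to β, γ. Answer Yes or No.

No

Counterexample: take β = 0, γ = 0.
not β = not 0 = 1
γ or not β = 0 or 1 = 1
γ or β = 0 or 0 = 0
not (γ or β) = not 0 = 1
not not (γ or β) = not 1 = 0
(γ or not β) implies not not (γ or β) = 1 implies 0 = 0
This gives 0 ≠ 1.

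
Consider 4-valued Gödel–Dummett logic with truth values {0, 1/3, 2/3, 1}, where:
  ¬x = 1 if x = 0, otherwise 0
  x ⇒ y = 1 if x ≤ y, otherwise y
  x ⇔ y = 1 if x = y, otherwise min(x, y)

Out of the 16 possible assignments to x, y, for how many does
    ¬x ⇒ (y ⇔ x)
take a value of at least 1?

13

x = 0, y = 0 ↦ 1  ≥
x = 0, y = 1/3 ↦ 0  <
x = 0, y = 2/3 ↦ 0  <
x = 0, y = 1 ↦ 0  <
x = 1/3, y = 0 ↦ 1  ≥
x = 1/3, y = 1/3 ↦ 1  ≥
x = 1/3, y = 2/3 ↦ 1  ≥
x = 1/3, y = 1 ↦ 1  ≥
x = 2/3, y = 0 ↦ 1  ≥
x = 2/3, y = 1/3 ↦ 1  ≥
x = 2/3, y = 2/3 ↦ 1  ≥
x = 2/3, y = 1 ↦ 1  ≥
x = 1, y = 0 ↦ 1  ≥
x = 1, y = 1/3 ↦ 1  ≥
x = 1, y = 2/3 ↦ 1  ≥
x = 1, y = 1 ↦ 1  ≥
So 13 of the 16 assignments meet the threshold.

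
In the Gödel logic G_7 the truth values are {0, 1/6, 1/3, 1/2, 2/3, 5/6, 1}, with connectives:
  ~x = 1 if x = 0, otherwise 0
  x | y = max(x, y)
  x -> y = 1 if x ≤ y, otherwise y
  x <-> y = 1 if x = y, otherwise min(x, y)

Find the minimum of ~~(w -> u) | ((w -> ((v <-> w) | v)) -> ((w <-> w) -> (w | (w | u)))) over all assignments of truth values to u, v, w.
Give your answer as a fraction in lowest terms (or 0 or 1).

1/6

Take u = 0, v = 1/6, w = 1/6:
w -> u = 1/6 -> 0 = 0
~(w -> u) = ~0 = 1
~~(w -> u) = ~1 = 0
v <-> w = 1/6 <-> 1/6 = 1
(v <-> w) | v = 1 | 1/6 = 1
w -> ((v <-> w) | v) = 1/6 -> 1 = 1
w <-> w = 1/6 <-> 1/6 = 1
w | u = 1/6 | 0 = 1/6
w | (w | u) = 1/6 | 1/6 = 1/6
(w <-> w) -> (w | (w | u)) = 1 -> 1/6 = 1/6
(w -> ((v <-> w) | v)) -> ((w <-> w) -> (w | (w | u))) = 1 -> 1/6 = 1/6
~~(w -> u) | ((w -> ((v <-> w) | v)) -> ((w <-> w) -> (w | (w | u)))) = 0 | 1/6 = 1/6
No assignment yields a value below 1/6, so this is the minimum.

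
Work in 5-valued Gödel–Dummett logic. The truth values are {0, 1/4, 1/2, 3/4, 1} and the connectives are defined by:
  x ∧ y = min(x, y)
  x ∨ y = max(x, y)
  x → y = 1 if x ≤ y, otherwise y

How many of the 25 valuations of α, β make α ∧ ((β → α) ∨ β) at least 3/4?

10

value 1: 5 assignments (counts)
value 3/4: 5 assignments (counts)
value 1/2: 5 assignments
value 1/4: 5 assignments
value 0: 5 assignments
So 10 of the 25 assignments meet the threshold.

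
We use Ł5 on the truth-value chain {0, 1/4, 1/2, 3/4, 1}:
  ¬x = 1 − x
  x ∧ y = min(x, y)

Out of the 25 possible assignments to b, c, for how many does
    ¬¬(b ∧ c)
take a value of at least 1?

1

value 1: 1 assignment (counts)
value 3/4: 3 assignments
value 1/2: 5 assignments
value 1/4: 7 assignments
value 0: 9 assignments
So 1 of the 25 assignments meets the threshold.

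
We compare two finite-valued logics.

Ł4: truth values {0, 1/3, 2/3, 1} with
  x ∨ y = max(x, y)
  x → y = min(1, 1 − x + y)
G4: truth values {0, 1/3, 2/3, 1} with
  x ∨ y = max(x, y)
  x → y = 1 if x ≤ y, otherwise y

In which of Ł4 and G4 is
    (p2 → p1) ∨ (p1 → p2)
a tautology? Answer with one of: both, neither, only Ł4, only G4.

In Ł4: every assignment gives 1 — tautology.
In G4: every assignment gives 1 — tautology.

both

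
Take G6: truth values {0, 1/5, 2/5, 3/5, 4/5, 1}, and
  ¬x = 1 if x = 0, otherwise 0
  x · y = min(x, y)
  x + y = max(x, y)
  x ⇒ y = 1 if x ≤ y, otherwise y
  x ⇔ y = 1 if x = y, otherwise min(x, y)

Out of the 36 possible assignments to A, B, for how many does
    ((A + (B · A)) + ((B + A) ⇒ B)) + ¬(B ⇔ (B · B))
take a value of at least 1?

26

value 1: 26 assignments (counts)
value 4/5: 4 assignments
value 3/5: 3 assignments
value 2/5: 2 assignments
value 1/5: 1 assignment
So 26 of the 36 assignments meet the threshold.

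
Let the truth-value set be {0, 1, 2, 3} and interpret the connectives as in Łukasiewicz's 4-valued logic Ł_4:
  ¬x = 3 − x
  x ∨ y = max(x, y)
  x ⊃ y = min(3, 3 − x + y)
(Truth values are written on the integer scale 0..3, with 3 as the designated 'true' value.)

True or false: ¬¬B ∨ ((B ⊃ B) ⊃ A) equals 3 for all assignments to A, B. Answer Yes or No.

No

Counterexample: take A = 0, B = 0.
¬B = ¬0 = 3
¬¬B = ¬3 = 0
B ⊃ B = 0 ⊃ 0 = 3
(B ⊃ B) ⊃ A = 3 ⊃ 0 = 0
¬¬B ∨ ((B ⊃ B) ⊃ A) = 0 ∨ 0 = 0
This gives 0 ≠ 3.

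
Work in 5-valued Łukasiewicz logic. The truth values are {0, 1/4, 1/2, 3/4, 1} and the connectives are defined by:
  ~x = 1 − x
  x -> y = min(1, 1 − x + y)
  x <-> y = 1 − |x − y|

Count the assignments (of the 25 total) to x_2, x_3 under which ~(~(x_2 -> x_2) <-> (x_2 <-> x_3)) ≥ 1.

value 1: 5 assignments (counts)
value 3/4: 8 assignments
value 1/2: 6 assignments
value 1/4: 4 assignments
value 0: 2 assignments
So 5 of the 25 assignments meet the threshold.

5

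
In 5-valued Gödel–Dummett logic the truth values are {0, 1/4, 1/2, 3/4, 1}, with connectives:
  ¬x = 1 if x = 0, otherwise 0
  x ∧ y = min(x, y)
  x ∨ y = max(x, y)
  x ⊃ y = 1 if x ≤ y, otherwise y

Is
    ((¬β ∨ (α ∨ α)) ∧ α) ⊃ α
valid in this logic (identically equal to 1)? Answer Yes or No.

At α = 1/4, β = 1/2, for instance:
¬β = ¬1/2 = 0
α ∨ α = 1/4 ∨ 1/4 = 1/4
¬β ∨ (α ∨ α) = 0 ∨ 1/4 = 1/4
(¬β ∨ (α ∨ α)) ∧ α = 1/4 ∧ 1/4 = 1/4
((¬β ∨ (α ∨ α)) ∧ α) ⊃ α = 1/4 ⊃ 1/4 = 1
and checking the remaining 24 assignments likewise gives ≥ 1 in every case.

Yes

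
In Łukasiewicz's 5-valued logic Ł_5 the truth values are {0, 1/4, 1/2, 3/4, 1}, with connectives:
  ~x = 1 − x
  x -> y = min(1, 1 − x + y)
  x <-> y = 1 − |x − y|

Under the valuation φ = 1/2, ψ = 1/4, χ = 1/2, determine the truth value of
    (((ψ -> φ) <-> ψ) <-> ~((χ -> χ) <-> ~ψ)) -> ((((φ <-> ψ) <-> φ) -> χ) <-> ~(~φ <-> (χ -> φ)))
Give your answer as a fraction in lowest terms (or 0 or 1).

3/4

ψ -> φ = 1/4 -> 1/2 = 1
(ψ -> φ) <-> ψ = 1 <-> 1/4 = 1/4
χ -> χ = 1/2 -> 1/2 = 1
~ψ = ~1/4 = 3/4
(χ -> χ) <-> ~ψ = 1 <-> 3/4 = 3/4
~((χ -> χ) <-> ~ψ) = ~3/4 = 1/4
((ψ -> φ) <-> ψ) <-> ~((χ -> χ) <-> ~ψ) = 1/4 <-> 1/4 = 1
φ <-> ψ = 1/2 <-> 1/4 = 3/4
(φ <-> ψ) <-> φ = 3/4 <-> 1/2 = 3/4
((φ <-> ψ) <-> φ) -> χ = 3/4 -> 1/2 = 3/4
~φ = ~1/2 = 1/2
χ -> φ = 1/2 -> 1/2 = 1
~φ <-> (χ -> φ) = 1/2 <-> 1 = 1/2
~(~φ <-> (χ -> φ)) = ~1/2 = 1/2
(((φ <-> ψ) <-> φ) -> χ) <-> ~(~φ <-> (χ -> φ)) = 3/4 <-> 1/2 = 3/4
(((ψ -> φ) <-> ψ) <-> ~((χ -> χ) <-> ~ψ)) -> ((((φ <-> ψ) <-> φ) -> χ) <-> ~(~φ <-> (χ -> φ))) = 1 -> 3/4 = 3/4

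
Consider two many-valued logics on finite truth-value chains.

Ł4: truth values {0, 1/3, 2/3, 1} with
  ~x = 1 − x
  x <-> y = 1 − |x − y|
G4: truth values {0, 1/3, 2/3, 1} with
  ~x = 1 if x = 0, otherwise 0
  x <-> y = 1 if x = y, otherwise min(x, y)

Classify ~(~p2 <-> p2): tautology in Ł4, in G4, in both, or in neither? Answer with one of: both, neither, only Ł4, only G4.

In Ł4: at p2 = 1/3 the value is 1/3 — not a tautology.
In G4: every assignment gives 1 — tautology.

only G4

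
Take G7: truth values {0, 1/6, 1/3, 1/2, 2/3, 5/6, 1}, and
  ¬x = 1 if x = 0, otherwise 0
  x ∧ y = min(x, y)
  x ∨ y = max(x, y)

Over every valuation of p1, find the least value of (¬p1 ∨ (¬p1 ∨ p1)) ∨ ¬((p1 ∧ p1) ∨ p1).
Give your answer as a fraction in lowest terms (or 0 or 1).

Take p1 = 1/6:
¬p1 = ¬1/6 = 0
¬p1 = ¬1/6 = 0
¬p1 ∨ p1 = 0 ∨ 1/6 = 1/6
¬p1 ∨ (¬p1 ∨ p1) = 0 ∨ 1/6 = 1/6
p1 ∧ p1 = 1/6 ∧ 1/6 = 1/6
(p1 ∧ p1) ∨ p1 = 1/6 ∨ 1/6 = 1/6
¬((p1 ∧ p1) ∨ p1) = ¬1/6 = 0
(¬p1 ∨ (¬p1 ∨ p1)) ∨ ¬((p1 ∧ p1) ∨ p1) = 1/6 ∨ 0 = 1/6
No assignment yields a value below 1/6, so this is the minimum.

1/6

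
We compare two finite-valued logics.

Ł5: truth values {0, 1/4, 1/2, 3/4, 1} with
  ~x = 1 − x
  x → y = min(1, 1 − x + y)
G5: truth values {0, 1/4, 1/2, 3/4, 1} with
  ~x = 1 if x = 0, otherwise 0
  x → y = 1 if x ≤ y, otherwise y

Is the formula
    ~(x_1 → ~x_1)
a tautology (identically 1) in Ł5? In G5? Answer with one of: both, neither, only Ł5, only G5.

neither

In Ł5: at x_1 = 0 the value is 0 — not a tautology.
In G5: at x_1 = 0 the value is 0 — not a tautology.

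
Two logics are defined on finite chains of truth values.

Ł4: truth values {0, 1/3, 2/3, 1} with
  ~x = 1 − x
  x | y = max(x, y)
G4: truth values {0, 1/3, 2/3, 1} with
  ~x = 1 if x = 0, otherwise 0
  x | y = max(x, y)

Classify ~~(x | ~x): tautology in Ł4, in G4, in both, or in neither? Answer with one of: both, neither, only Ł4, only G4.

only G4

In Ł4: at x = 1/3 the value is 2/3 — not a tautology.
In G4: every assignment gives 1 — tautology.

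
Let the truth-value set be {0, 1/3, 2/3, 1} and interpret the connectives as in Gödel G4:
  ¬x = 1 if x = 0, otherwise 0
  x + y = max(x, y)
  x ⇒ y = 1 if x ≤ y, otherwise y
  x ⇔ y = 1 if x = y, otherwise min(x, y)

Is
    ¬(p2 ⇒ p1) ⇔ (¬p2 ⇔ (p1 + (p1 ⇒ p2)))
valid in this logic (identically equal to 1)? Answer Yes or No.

No

Counterexample: take p1 = 0, p2 = 0.
p2 ⇒ p1 = 0 ⇒ 0 = 1
¬(p2 ⇒ p1) = ¬1 = 0
¬p2 = ¬0 = 1
p1 ⇒ p2 = 0 ⇒ 0 = 1
p1 + (p1 ⇒ p2) = 0 + 1 = 1
¬p2 ⇔ (p1 + (p1 ⇒ p2)) = 1 ⇔ 1 = 1
¬(p2 ⇒ p1) ⇔ (¬p2 ⇔ (p1 + (p1 ⇒ p2))) = 0 ⇔ 1 = 0
This gives 0 ≠ 1.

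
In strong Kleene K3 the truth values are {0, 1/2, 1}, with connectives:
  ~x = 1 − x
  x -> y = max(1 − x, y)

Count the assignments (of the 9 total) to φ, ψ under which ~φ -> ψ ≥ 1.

5

φ = 0, ψ = 0 ↦ 0  <
φ = 0, ψ = 1/2 ↦ 1/2  <
φ = 0, ψ = 1 ↦ 1  ≥
φ = 1/2, ψ = 0 ↦ 1/2  <
φ = 1/2, ψ = 1/2 ↦ 1/2  <
φ = 1/2, ψ = 1 ↦ 1  ≥
φ = 1, ψ = 0 ↦ 1  ≥
φ = 1, ψ = 1/2 ↦ 1  ≥
φ = 1, ψ = 1 ↦ 1  ≥
So 5 of the 9 assignments meet the threshold.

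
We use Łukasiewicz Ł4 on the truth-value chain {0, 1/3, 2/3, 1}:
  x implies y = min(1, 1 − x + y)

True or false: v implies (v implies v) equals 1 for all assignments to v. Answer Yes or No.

v = 0 ↦ 1
v = 1/3 ↦ 1
v = 2/3 ↦ 1
v = 1 ↦ 1
Every assignment gives a value ≥ 1.

Yes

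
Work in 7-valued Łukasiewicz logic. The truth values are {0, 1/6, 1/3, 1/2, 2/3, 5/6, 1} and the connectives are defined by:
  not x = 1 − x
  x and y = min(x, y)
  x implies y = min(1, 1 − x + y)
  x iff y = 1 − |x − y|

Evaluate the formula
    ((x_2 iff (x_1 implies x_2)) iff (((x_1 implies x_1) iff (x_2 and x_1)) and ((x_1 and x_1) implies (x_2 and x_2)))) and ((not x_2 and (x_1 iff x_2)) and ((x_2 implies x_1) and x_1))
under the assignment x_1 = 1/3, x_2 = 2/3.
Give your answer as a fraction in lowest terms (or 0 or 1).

x_1 implies x_2 = 1/3 implies 2/3 = 1
x_2 iff (x_1 implies x_2) = 2/3 iff 1 = 2/3
x_1 implies x_1 = 1/3 implies 1/3 = 1
x_2 and x_1 = 2/3 and 1/3 = 1/3
(x_1 implies x_1) iff (x_2 and x_1) = 1 iff 1/3 = 1/3
x_1 and x_1 = 1/3 and 1/3 = 1/3
x_2 and x_2 = 2/3 and 2/3 = 2/3
(x_1 and x_1) implies (x_2 and x_2) = 1/3 implies 2/3 = 1
((x_1 implies x_1) iff (x_2 and x_1)) and ((x_1 and x_1) implies (x_2 and x_2)) = 1/3 and 1 = 1/3
(x_2 iff (x_1 implies x_2)) iff (((x_1 implies x_1) iff (x_2 and x_1)) and ((x_1 and x_1) implies (x_2 and x_2))) = 2/3 iff 1/3 = 2/3
not x_2 = not 2/3 = 1/3
x_1 iff x_2 = 1/3 iff 2/3 = 2/3
not x_2 and (x_1 iff x_2) = 1/3 and 2/3 = 1/3
x_2 implies x_1 = 2/3 implies 1/3 = 2/3
(x_2 implies x_1) and x_1 = 2/3 and 1/3 = 1/3
(not x_2 and (x_1 iff x_2)) and ((x_2 implies x_1) and x_1) = 1/3 and 1/3 = 1/3
((x_2 iff (x_1 implies x_2)) iff (((x_1 implies x_1) iff (x_2 and x_1)) and ((x_1 and x_1) implies (x_2 and x_2)))) and ((not x_2 and (x_1 iff x_2)) and ((x_2 implies x_1) and x_1)) = 2/3 and 1/3 = 1/3

1/3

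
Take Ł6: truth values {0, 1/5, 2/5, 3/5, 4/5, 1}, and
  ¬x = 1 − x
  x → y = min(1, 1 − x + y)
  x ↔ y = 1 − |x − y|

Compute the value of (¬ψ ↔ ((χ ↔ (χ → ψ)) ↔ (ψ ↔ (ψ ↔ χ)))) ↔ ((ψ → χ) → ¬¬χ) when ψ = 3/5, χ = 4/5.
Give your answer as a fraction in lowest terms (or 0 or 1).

4/5

¬ψ = ¬3/5 = 2/5
χ → ψ = 4/5 → 3/5 = 4/5
χ ↔ (χ → ψ) = 4/5 ↔ 4/5 = 1
ψ ↔ χ = 3/5 ↔ 4/5 = 4/5
ψ ↔ (ψ ↔ χ) = 3/5 ↔ 4/5 = 4/5
(χ ↔ (χ → ψ)) ↔ (ψ ↔ (ψ ↔ χ)) = 1 ↔ 4/5 = 4/5
¬ψ ↔ ((χ ↔ (χ → ψ)) ↔ (ψ ↔ (ψ ↔ χ))) = 2/5 ↔ 4/5 = 3/5
ψ → χ = 3/5 → 4/5 = 1
¬χ = ¬4/5 = 1/5
¬¬χ = ¬1/5 = 4/5
(ψ → χ) → ¬¬χ = 1 → 4/5 = 4/5
(¬ψ ↔ ((χ ↔ (χ → ψ)) ↔ (ψ ↔ (ψ ↔ χ)))) ↔ ((ψ → χ) → ¬¬χ) = 3/5 ↔ 4/5 = 4/5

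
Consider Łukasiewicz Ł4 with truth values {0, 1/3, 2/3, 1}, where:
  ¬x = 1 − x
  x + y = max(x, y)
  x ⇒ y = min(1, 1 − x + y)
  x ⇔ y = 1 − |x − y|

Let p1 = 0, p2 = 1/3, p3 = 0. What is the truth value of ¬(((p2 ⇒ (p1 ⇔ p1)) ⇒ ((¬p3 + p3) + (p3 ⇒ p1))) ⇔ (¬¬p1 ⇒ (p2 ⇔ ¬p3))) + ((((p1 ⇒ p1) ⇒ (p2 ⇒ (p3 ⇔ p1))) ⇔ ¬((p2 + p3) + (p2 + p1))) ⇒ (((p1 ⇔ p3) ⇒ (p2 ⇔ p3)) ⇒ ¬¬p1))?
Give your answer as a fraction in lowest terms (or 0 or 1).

p1 ⇔ p1 = 0 ⇔ 0 = 1
p2 ⇒ (p1 ⇔ p1) = 1/3 ⇒ 1 = 1
¬p3 = ¬0 = 1
¬p3 + p3 = 1 + 0 = 1
p3 ⇒ p1 = 0 ⇒ 0 = 1
(¬p3 + p3) + (p3 ⇒ p1) = 1 + 1 = 1
(p2 ⇒ (p1 ⇔ p1)) ⇒ ((¬p3 + p3) + (p3 ⇒ p1)) = 1 ⇒ 1 = 1
¬p1 = ¬0 = 1
¬¬p1 = ¬1 = 0
¬p3 = ¬0 = 1
p2 ⇔ ¬p3 = 1/3 ⇔ 1 = 1/3
¬¬p1 ⇒ (p2 ⇔ ¬p3) = 0 ⇒ 1/3 = 1
((p2 ⇒ (p1 ⇔ p1)) ⇒ ((¬p3 + p3) + (p3 ⇒ p1))) ⇔ (¬¬p1 ⇒ (p2 ⇔ ¬p3)) = 1 ⇔ 1 = 1
¬(((p2 ⇒ (p1 ⇔ p1)) ⇒ ((¬p3 + p3) + (p3 ⇒ p1))) ⇔ (¬¬p1 ⇒ (p2 ⇔ ¬p3))) = ¬1 = 0
p1 ⇒ p1 = 0 ⇒ 0 = 1
p3 ⇔ p1 = 0 ⇔ 0 = 1
p2 ⇒ (p3 ⇔ p1) = 1/3 ⇒ 1 = 1
(p1 ⇒ p1) ⇒ (p2 ⇒ (p3 ⇔ p1)) = 1 ⇒ 1 = 1
p2 + p3 = 1/3 + 0 = 1/3
p2 + p1 = 1/3 + 0 = 1/3
(p2 + p3) + (p2 + p1) = 1/3 + 1/3 = 1/3
¬((p2 + p3) + (p2 + p1)) = ¬1/3 = 2/3
((p1 ⇒ p1) ⇒ (p2 ⇒ (p3 ⇔ p1))) ⇔ ¬((p2 + p3) + (p2 + p1)) = 1 ⇔ 2/3 = 2/3
p1 ⇔ p3 = 0 ⇔ 0 = 1
p2 ⇔ p3 = 1/3 ⇔ 0 = 2/3
(p1 ⇔ p3) ⇒ (p2 ⇔ p3) = 1 ⇒ 2/3 = 2/3
¬p1 = ¬0 = 1
¬¬p1 = ¬1 = 0
((p1 ⇔ p3) ⇒ (p2 ⇔ p3)) ⇒ ¬¬p1 = 2/3 ⇒ 0 = 1/3
(((p1 ⇒ p1) ⇒ (p2 ⇒ (p3 ⇔ p1))) ⇔ ¬((p2 + p3) + (p2 + p1))) ⇒ (((p1 ⇔ p3) ⇒ (p2 ⇔ p3)) ⇒ ¬¬p1) = 2/3 ⇒ 1/3 = 2/3
¬(((p2 ⇒ (p1 ⇔ p1)) ⇒ ((¬p3 + p3) + (p3 ⇒ p1))) ⇔ (¬¬p1 ⇒ (p2 ⇔ ¬p3))) + ((((p1 ⇒ p1) ⇒ (p2 ⇒ (p3 ⇔ p1))) ⇔ ¬((p2 + p3) + (p2 + p1))) ⇒ (((p1 ⇔ p3) ⇒ (p2 ⇔ p3)) ⇒ ¬¬p1)) = 0 + 2/3 = 2/3

2/3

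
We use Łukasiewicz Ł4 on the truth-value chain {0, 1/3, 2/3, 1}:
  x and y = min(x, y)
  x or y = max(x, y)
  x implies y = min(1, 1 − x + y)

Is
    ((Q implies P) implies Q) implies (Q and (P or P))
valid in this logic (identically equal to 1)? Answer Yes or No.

No

Counterexample: take P = 0, Q = 1/3.
Q implies P = 1/3 implies 0 = 2/3
(Q implies P) implies Q = 2/3 implies 1/3 = 2/3
P or P = 0 or 0 = 0
Q and (P or P) = 1/3 and 0 = 0
((Q implies P) implies Q) implies (Q and (P or P)) = 2/3 implies 0 = 1/3
This gives 1/3 ≠ 1.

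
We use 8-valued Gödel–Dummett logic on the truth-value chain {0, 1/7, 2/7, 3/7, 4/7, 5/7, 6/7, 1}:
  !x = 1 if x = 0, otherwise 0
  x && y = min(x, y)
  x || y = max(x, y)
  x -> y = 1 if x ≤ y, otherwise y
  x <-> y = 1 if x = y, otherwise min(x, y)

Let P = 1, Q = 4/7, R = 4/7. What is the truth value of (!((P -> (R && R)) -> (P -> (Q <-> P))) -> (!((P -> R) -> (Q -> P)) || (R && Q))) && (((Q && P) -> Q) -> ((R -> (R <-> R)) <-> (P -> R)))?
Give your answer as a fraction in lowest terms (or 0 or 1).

R && R = 4/7 && 4/7 = 4/7
P -> (R && R) = 1 -> 4/7 = 4/7
Q <-> P = 4/7 <-> 1 = 4/7
P -> (Q <-> P) = 1 -> 4/7 = 4/7
(P -> (R && R)) -> (P -> (Q <-> P)) = 4/7 -> 4/7 = 1
!((P -> (R && R)) -> (P -> (Q <-> P))) = !1 = 0
P -> R = 1 -> 4/7 = 4/7
Q -> P = 4/7 -> 1 = 1
(P -> R) -> (Q -> P) = 4/7 -> 1 = 1
!((P -> R) -> (Q -> P)) = !1 = 0
R && Q = 4/7 && 4/7 = 4/7
!((P -> R) -> (Q -> P)) || (R && Q) = 0 || 4/7 = 4/7
!((P -> (R && R)) -> (P -> (Q <-> P))) -> (!((P -> R) -> (Q -> P)) || (R && Q)) = 0 -> 4/7 = 1
Q && P = 4/7 && 1 = 4/7
(Q && P) -> Q = 4/7 -> 4/7 = 1
R <-> R = 4/7 <-> 4/7 = 1
R -> (R <-> R) = 4/7 -> 1 = 1
P -> R = 1 -> 4/7 = 4/7
(R -> (R <-> R)) <-> (P -> R) = 1 <-> 4/7 = 4/7
((Q && P) -> Q) -> ((R -> (R <-> R)) <-> (P -> R)) = 1 -> 4/7 = 4/7
(!((P -> (R && R)) -> (P -> (Q <-> P))) -> (!((P -> R) -> (Q -> P)) || (R && Q))) && (((Q && P) -> Q) -> ((R -> (R <-> R)) <-> (P -> R))) = 1 && 4/7 = 4/7

4/7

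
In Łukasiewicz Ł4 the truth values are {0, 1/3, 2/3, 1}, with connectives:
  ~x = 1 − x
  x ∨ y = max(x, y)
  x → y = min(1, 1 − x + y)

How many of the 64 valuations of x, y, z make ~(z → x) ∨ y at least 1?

value 1: 19 assignments (counts)
value 2/3: 19 assignments
value 1/3: 16 assignments
value 0: 10 assignments
So 19 of the 64 assignments meet the threshold.

19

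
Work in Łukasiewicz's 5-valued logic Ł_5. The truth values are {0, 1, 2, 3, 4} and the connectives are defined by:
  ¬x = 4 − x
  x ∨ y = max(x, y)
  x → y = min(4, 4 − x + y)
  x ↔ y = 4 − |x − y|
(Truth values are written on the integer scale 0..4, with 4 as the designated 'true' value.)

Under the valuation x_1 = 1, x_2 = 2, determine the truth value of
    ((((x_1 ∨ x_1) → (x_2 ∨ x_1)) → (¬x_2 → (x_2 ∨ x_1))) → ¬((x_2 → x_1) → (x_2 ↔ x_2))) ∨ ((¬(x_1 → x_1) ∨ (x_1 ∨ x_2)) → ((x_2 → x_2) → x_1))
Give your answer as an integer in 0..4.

x_1 ∨ x_1 = 1 ∨ 1 = 1
x_2 ∨ x_1 = 2 ∨ 1 = 2
(x_1 ∨ x_1) → (x_2 ∨ x_1) = 1 → 2 = 4
¬x_2 = ¬2 = 2
x_2 ∨ x_1 = 2 ∨ 1 = 2
¬x_2 → (x_2 ∨ x_1) = 2 → 2 = 4
((x_1 ∨ x_1) → (x_2 ∨ x_1)) → (¬x_2 → (x_2 ∨ x_1)) = 4 → 4 = 4
x_2 → x_1 = 2 → 1 = 3
x_2 ↔ x_2 = 2 ↔ 2 = 4
(x_2 → x_1) → (x_2 ↔ x_2) = 3 → 4 = 4
¬((x_2 → x_1) → (x_2 ↔ x_2)) = ¬4 = 0
(((x_1 ∨ x_1) → (x_2 ∨ x_1)) → (¬x_2 → (x_2 ∨ x_1))) → ¬((x_2 → x_1) → (x_2 ↔ x_2)) = 4 → 0 = 0
x_1 → x_1 = 1 → 1 = 4
¬(x_1 → x_1) = ¬4 = 0
x_1 ∨ x_2 = 1 ∨ 2 = 2
¬(x_1 → x_1) ∨ (x_1 ∨ x_2) = 0 ∨ 2 = 2
x_2 → x_2 = 2 → 2 = 4
(x_2 → x_2) → x_1 = 4 → 1 = 1
(¬(x_1 → x_1) ∨ (x_1 ∨ x_2)) → ((x_2 → x_2) → x_1) = 2 → 1 = 3
((((x_1 ∨ x_1) → (x_2 ∨ x_1)) → (¬x_2 → (x_2 ∨ x_1))) → ¬((x_2 → x_1) → (x_2 ↔ x_2))) ∨ ((¬(x_1 → x_1) ∨ (x_1 ∨ x_2)) → ((x_2 → x_2) → x_1)) = 0 ∨ 3 = 3

3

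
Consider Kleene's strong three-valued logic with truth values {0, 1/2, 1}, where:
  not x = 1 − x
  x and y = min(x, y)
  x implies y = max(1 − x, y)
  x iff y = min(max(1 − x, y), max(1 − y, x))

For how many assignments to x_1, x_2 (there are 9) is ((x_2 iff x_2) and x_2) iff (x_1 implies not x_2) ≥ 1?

1

x_1 = 0, x_2 = 0 ↦ 0  <
x_1 = 0, x_2 = 1/2 ↦ 1/2  <
x_1 = 0, x_2 = 1 ↦ 1  ≥
x_1 = 1/2, x_2 = 0 ↦ 0  <
x_1 = 1/2, x_2 = 1/2 ↦ 1/2  <
x_1 = 1/2, x_2 = 1 ↦ 1/2  <
x_1 = 1, x_2 = 0 ↦ 0  <
x_1 = 1, x_2 = 1/2 ↦ 1/2  <
x_1 = 1, x_2 = 1 ↦ 0  <
So 1 of the 9 assignments meets the threshold.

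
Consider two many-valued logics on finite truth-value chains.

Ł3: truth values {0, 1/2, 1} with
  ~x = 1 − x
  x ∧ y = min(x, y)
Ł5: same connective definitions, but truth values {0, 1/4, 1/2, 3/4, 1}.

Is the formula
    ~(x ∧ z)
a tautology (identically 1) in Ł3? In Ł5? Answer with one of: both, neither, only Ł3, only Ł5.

In Ł3: at x = 1/2, z = 1/2 the value is 1/2 — not a tautology.
In Ł5: at x = 1/4, z = 1/4 the value is 3/4 — not a tautology.

neither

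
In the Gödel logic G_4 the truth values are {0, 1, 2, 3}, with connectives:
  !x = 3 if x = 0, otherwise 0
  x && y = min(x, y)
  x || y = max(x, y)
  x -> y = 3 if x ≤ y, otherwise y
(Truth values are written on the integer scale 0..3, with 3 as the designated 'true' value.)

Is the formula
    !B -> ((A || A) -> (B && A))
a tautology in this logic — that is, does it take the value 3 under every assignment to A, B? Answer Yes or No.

No

Counterexample: take A = 1, B = 0.
!B = !0 = 3
A || A = 1 || 1 = 1
B && A = 0 && 1 = 0
(A || A) -> (B && A) = 1 -> 0 = 0
!B -> ((A || A) -> (B && A)) = 3 -> 0 = 0
This gives 0 ≠ 3.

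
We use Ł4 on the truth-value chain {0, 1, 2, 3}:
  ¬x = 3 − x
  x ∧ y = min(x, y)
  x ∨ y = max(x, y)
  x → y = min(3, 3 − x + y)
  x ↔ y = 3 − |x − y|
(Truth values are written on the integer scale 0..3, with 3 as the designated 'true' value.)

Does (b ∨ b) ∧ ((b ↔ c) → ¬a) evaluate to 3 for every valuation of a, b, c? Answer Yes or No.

Counterexample: take a = 0, b = 0, c = 0.
b ∨ b = 0 ∨ 0 = 0
b ↔ c = 0 ↔ 0 = 3
¬a = ¬0 = 3
(b ↔ c) → ¬a = 3 → 3 = 3
(b ∨ b) ∧ ((b ↔ c) → ¬a) = 0 ∧ 3 = 0
This gives 0 ≠ 3.

No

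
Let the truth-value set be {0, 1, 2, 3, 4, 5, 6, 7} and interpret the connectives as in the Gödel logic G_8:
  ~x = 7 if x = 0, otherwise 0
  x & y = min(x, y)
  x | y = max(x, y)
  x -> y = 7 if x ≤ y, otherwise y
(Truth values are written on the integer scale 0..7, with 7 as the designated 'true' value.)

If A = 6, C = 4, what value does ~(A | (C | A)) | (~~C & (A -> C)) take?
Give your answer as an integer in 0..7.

C | A = 4 | 6 = 6
A | (C | A) = 6 | 6 = 6
~(A | (C | A)) = ~6 = 0
~C = ~4 = 0
~~C = ~0 = 7
A -> C = 6 -> 4 = 4
~~C & (A -> C) = 7 & 4 = 4
~(A | (C | A)) | (~~C & (A -> C)) = 0 | 4 = 4

4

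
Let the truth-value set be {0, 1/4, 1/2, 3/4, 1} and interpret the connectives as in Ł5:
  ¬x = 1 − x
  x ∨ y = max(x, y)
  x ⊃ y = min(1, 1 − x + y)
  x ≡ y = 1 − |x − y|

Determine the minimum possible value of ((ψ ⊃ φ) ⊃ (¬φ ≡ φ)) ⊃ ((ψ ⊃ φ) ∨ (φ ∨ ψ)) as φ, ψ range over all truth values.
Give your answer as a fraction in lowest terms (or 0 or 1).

3/4

Take φ = 1/4, ψ = 3/4:
ψ ⊃ φ = 3/4 ⊃ 1/4 = 1/2
¬φ = ¬1/4 = 3/4
¬φ ≡ φ = 3/4 ≡ 1/4 = 1/2
(ψ ⊃ φ) ⊃ (¬φ ≡ φ) = 1/2 ⊃ 1/2 = 1
ψ ⊃ φ = 3/4 ⊃ 1/4 = 1/2
φ ∨ ψ = 1/4 ∨ 3/4 = 3/4
(ψ ⊃ φ) ∨ (φ ∨ ψ) = 1/2 ∨ 3/4 = 3/4
((ψ ⊃ φ) ⊃ (¬φ ≡ φ)) ⊃ ((ψ ⊃ φ) ∨ (φ ∨ ψ)) = 1 ⊃ 3/4 = 3/4
No assignment yields a value below 3/4, so this is the minimum.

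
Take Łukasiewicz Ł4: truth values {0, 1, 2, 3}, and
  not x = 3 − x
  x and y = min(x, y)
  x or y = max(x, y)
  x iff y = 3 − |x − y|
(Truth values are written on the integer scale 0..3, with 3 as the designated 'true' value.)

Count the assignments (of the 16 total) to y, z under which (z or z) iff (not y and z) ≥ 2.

13

y = 0, z = 0 ↦ 3  ≥
y = 0, z = 1 ↦ 3  ≥
y = 0, z = 2 ↦ 3  ≥
y = 0, z = 3 ↦ 3  ≥
y = 1, z = 0 ↦ 3  ≥
y = 1, z = 1 ↦ 3  ≥
y = 1, z = 2 ↦ 3  ≥
y = 1, z = 3 ↦ 2  ≥
y = 2, z = 0 ↦ 3  ≥
y = 2, z = 1 ↦ 3  ≥
y = 2, z = 2 ↦ 2  ≥
y = 2, z = 3 ↦ 1  <
y = 3, z = 0 ↦ 3  ≥
y = 3, z = 1 ↦ 2  ≥
y = 3, z = 2 ↦ 1  <
y = 3, z = 3 ↦ 0  <
So 13 of the 16 assignments meet the threshold.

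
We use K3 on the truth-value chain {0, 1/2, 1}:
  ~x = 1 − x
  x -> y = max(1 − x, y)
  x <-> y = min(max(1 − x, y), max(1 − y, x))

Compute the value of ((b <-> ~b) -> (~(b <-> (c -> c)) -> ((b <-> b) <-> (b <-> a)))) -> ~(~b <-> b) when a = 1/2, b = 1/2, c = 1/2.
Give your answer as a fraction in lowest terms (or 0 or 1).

1/2

~b = ~1/2 = 1/2
b <-> ~b = 1/2 <-> 1/2 = 1/2
c -> c = 1/2 -> 1/2 = 1/2
b <-> (c -> c) = 1/2 <-> 1/2 = 1/2
~(b <-> (c -> c)) = ~1/2 = 1/2
b <-> b = 1/2 <-> 1/2 = 1/2
b <-> a = 1/2 <-> 1/2 = 1/2
(b <-> b) <-> (b <-> a) = 1/2 <-> 1/2 = 1/2
~(b <-> (c -> c)) -> ((b <-> b) <-> (b <-> a)) = 1/2 -> 1/2 = 1/2
(b <-> ~b) -> (~(b <-> (c -> c)) -> ((b <-> b) <-> (b <-> a))) = 1/2 -> 1/2 = 1/2
~b = ~1/2 = 1/2
~b <-> b = 1/2 <-> 1/2 = 1/2
~(~b <-> b) = ~1/2 = 1/2
((b <-> ~b) -> (~(b <-> (c -> c)) -> ((b <-> b) <-> (b <-> a)))) -> ~(~b <-> b) = 1/2 -> 1/2 = 1/2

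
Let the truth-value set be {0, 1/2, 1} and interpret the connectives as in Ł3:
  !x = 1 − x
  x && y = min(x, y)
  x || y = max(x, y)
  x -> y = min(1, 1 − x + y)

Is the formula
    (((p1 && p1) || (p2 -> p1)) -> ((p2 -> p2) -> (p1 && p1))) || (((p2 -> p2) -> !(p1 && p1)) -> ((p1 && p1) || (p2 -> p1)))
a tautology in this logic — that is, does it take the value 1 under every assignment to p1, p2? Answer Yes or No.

Counterexample: take p1 = 0, p2 = 1/2.
p1 && p1 = 0 && 0 = 0
p2 -> p1 = 1/2 -> 0 = 1/2
(p1 && p1) || (p2 -> p1) = 0 || 1/2 = 1/2
p2 -> p2 = 1/2 -> 1/2 = 1
p1 && p1 = 0 && 0 = 0
(p2 -> p2) -> (p1 && p1) = 1 -> 0 = 0
((p1 && p1) || (p2 -> p1)) -> ((p2 -> p2) -> (p1 && p1)) = 1/2 -> 0 = 1/2
p2 -> p2 = 1/2 -> 1/2 = 1
p1 && p1 = 0 && 0 = 0
!(p1 && p1) = !0 = 1
(p2 -> p2) -> !(p1 && p1) = 1 -> 1 = 1
p1 && p1 = 0 && 0 = 0
p2 -> p1 = 1/2 -> 0 = 1/2
(p1 && p1) || (p2 -> p1) = 0 || 1/2 = 1/2
((p2 -> p2) -> !(p1 && p1)) -> ((p1 && p1) || (p2 -> p1)) = 1 -> 1/2 = 1/2
(((p1 && p1) || (p2 -> p1)) -> ((p2 -> p2) -> (p1 && p1))) || (((p2 -> p2) -> !(p1 && p1)) -> ((p1 && p1) || (p2 -> p1))) = 1/2 || 1/2 = 1/2
This gives 1/2 ≠ 1.

No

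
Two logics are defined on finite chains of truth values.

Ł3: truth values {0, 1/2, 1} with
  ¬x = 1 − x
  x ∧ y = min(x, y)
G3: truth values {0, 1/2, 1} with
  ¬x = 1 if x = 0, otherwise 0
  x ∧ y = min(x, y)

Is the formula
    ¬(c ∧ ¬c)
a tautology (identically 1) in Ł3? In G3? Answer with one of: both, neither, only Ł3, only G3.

only G3

In Ł3: at c = 1/2 the value is 1/2 — not a tautology.
In G3: every assignment gives 1 — tautology.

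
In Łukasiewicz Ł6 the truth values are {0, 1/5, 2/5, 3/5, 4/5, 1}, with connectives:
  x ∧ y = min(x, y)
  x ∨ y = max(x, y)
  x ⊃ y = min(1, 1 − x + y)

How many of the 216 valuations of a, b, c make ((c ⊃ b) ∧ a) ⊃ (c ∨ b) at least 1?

value 1: 169 assignments (counts)
value 4/5: 22 assignments
value 3/5: 13 assignments
value 2/5: 8 assignments
value 1/5: 3 assignments
value 0: 1 assignment
So 169 of the 216 assignments meet the threshold.

169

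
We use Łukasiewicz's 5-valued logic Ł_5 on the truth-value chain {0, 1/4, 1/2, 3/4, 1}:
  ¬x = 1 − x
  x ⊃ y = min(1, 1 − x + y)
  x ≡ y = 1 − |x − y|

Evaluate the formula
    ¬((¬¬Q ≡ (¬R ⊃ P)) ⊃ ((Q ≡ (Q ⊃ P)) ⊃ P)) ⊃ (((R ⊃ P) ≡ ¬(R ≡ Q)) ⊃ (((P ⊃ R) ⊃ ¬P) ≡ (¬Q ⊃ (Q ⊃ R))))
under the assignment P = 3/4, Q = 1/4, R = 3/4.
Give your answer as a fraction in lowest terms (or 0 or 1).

1

¬Q = ¬1/4 = 3/4
¬¬Q = ¬3/4 = 1/4
¬R = ¬3/4 = 1/4
¬R ⊃ P = 1/4 ⊃ 3/4 = 1
¬¬Q ≡ (¬R ⊃ P) = 1/4 ≡ 1 = 1/4
Q ⊃ P = 1/4 ⊃ 3/4 = 1
Q ≡ (Q ⊃ P) = 1/4 ≡ 1 = 1/4
(Q ≡ (Q ⊃ P)) ⊃ P = 1/4 ⊃ 3/4 = 1
(¬¬Q ≡ (¬R ⊃ P)) ⊃ ((Q ≡ (Q ⊃ P)) ⊃ P) = 1/4 ⊃ 1 = 1
¬((¬¬Q ≡ (¬R ⊃ P)) ⊃ ((Q ≡ (Q ⊃ P)) ⊃ P)) = ¬1 = 0
R ⊃ P = 3/4 ⊃ 3/4 = 1
R ≡ Q = 3/4 ≡ 1/4 = 1/2
¬(R ≡ Q) = ¬1/2 = 1/2
(R ⊃ P) ≡ ¬(R ≡ Q) = 1 ≡ 1/2 = 1/2
P ⊃ R = 3/4 ⊃ 3/4 = 1
¬P = ¬3/4 = 1/4
(P ⊃ R) ⊃ ¬P = 1 ⊃ 1/4 = 1/4
¬Q = ¬1/4 = 3/4
Q ⊃ R = 1/4 ⊃ 3/4 = 1
¬Q ⊃ (Q ⊃ R) = 3/4 ⊃ 1 = 1
((P ⊃ R) ⊃ ¬P) ≡ (¬Q ⊃ (Q ⊃ R)) = 1/4 ≡ 1 = 1/4
((R ⊃ P) ≡ ¬(R ≡ Q)) ⊃ (((P ⊃ R) ⊃ ¬P) ≡ (¬Q ⊃ (Q ⊃ R))) = 1/2 ⊃ 1/4 = 3/4
¬((¬¬Q ≡ (¬R ⊃ P)) ⊃ ((Q ≡ (Q ⊃ P)) ⊃ P)) ⊃ (((R ⊃ P) ≡ ¬(R ≡ Q)) ⊃ (((P ⊃ R) ⊃ ¬P) ≡ (¬Q ⊃ (Q ⊃ R)))) = 0 ⊃ 3/4 = 1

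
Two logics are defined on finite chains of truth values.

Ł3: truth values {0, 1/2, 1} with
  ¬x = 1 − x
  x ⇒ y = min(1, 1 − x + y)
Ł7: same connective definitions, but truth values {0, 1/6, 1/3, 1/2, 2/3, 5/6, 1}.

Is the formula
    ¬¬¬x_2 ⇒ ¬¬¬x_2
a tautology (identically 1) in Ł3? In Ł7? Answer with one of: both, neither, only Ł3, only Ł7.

both

In Ł3: every assignment gives 1 — tautology.
In Ł7: every assignment gives 1 — tautology.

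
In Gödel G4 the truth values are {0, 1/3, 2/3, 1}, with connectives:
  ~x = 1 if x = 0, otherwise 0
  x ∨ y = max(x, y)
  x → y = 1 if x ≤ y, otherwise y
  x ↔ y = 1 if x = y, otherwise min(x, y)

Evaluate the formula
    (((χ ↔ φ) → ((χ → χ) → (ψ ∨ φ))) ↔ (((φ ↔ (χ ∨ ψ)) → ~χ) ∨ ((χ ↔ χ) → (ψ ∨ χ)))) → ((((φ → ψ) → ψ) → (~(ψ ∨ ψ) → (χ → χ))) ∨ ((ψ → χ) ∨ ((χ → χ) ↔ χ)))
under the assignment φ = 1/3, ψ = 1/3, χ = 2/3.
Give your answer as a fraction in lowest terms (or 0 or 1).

1

χ ↔ φ = 2/3 ↔ 1/3 = 1/3
χ → χ = 2/3 → 2/3 = 1
ψ ∨ φ = 1/3 ∨ 1/3 = 1/3
(χ → χ) → (ψ ∨ φ) = 1 → 1/3 = 1/3
(χ ↔ φ) → ((χ → χ) → (ψ ∨ φ)) = 1/3 → 1/3 = 1
χ ∨ ψ = 2/3 ∨ 1/3 = 2/3
φ ↔ (χ ∨ ψ) = 1/3 ↔ 2/3 = 1/3
~χ = ~2/3 = 0
(φ ↔ (χ ∨ ψ)) → ~χ = 1/3 → 0 = 0
χ ↔ χ = 2/3 ↔ 2/3 = 1
ψ ∨ χ = 1/3 ∨ 2/3 = 2/3
(χ ↔ χ) → (ψ ∨ χ) = 1 → 2/3 = 2/3
((φ ↔ (χ ∨ ψ)) → ~χ) ∨ ((χ ↔ χ) → (ψ ∨ χ)) = 0 ∨ 2/3 = 2/3
((χ ↔ φ) → ((χ → χ) → (ψ ∨ φ))) ↔ (((φ ↔ (χ ∨ ψ)) → ~χ) ∨ ((χ ↔ χ) → (ψ ∨ χ))) = 1 ↔ 2/3 = 2/3
φ → ψ = 1/3 → 1/3 = 1
(φ → ψ) → ψ = 1 → 1/3 = 1/3
ψ ∨ ψ = 1/3 ∨ 1/3 = 1/3
~(ψ ∨ ψ) = ~1/3 = 0
χ → χ = 2/3 → 2/3 = 1
~(ψ ∨ ψ) → (χ → χ) = 0 → 1 = 1
((φ → ψ) → ψ) → (~(ψ ∨ ψ) → (χ → χ)) = 1/3 → 1 = 1
ψ → χ = 1/3 → 2/3 = 1
χ → χ = 2/3 → 2/3 = 1
(χ → χ) ↔ χ = 1 ↔ 2/3 = 2/3
(ψ → χ) ∨ ((χ → χ) ↔ χ) = 1 ∨ 2/3 = 1
(((φ → ψ) → ψ) → (~(ψ ∨ ψ) → (χ → χ))) ∨ ((ψ → χ) ∨ ((χ → χ) ↔ χ)) = 1 ∨ 1 = 1
(((χ ↔ φ) → ((χ → χ) → (ψ ∨ φ))) ↔ (((φ ↔ (χ ∨ ψ)) → ~χ) ∨ ((χ ↔ χ) → (ψ ∨ χ)))) → ((((φ → ψ) → ψ) → (~(ψ ∨ ψ) → (χ → χ))) ∨ ((ψ → χ) ∨ ((χ → χ) ↔ χ))) = 2/3 → 1 = 1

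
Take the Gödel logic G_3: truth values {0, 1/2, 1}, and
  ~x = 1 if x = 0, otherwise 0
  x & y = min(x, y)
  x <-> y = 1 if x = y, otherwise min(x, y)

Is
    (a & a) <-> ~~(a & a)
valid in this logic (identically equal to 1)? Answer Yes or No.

No

Counterexample: take a = 1/2.
a & a = 1/2 & 1/2 = 1/2
~(a & a) = ~1/2 = 0
~~(a & a) = ~0 = 1
(a & a) <-> ~~(a & a) = 1/2 <-> 1 = 1/2
This gives 1/2 ≠ 1.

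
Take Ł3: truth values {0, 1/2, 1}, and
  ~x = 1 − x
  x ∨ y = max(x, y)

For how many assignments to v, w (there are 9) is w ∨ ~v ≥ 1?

v = 0, w = 0 ↦ 1  ≥
v = 0, w = 1/2 ↦ 1  ≥
v = 0, w = 1 ↦ 1  ≥
v = 1/2, w = 0 ↦ 1/2  <
v = 1/2, w = 1/2 ↦ 1/2  <
v = 1/2, w = 1 ↦ 1  ≥
v = 1, w = 0 ↦ 0  <
v = 1, w = 1/2 ↦ 1/2  <
v = 1, w = 1 ↦ 1  ≥
So 5 of the 9 assignments meet the threshold.

5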